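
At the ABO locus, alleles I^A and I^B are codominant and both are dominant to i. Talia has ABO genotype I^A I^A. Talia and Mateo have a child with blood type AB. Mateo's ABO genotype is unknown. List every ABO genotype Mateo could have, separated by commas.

I^A I^B, I^B I^B, I^B i

For each candidate genotype of Mateo, check whether crossing it with I^A I^A can produce every observed child phenotype.
  I^A I^A → possible child types {A} ✗
  I^A I^B → possible child types {A, AB} ✓
  I^A i → possible child types {A} ✗
  I^B I^B → possible child types {AB} ✓
  I^B i → possible child types {A, AB} ✓
  i i → possible child types {A} ✗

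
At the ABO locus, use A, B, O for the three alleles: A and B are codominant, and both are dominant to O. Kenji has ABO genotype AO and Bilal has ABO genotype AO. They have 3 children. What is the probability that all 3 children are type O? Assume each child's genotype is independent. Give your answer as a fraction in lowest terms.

1/64

ABO cross AO × AO → 1/4 O, 3/4 A.
So P(type O) = 1/4 per child.
All 3 independent: (1/4)^3 = 1/64.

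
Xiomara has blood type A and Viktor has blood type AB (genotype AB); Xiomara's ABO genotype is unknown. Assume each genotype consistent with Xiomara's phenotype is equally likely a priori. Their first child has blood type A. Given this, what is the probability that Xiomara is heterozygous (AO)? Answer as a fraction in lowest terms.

1/2

Possible genotypes: Xiomara ∈ {AA, AO}; Viktor ∈ {AB}.
Weight each parental genotype pair by prior × P(type-A child):
  AA × AB: posterior weight 1/2.
  AO × AB: posterior weight 1/2.
Sum the posterior weight over pairs where Xiomara is AO: 1/2.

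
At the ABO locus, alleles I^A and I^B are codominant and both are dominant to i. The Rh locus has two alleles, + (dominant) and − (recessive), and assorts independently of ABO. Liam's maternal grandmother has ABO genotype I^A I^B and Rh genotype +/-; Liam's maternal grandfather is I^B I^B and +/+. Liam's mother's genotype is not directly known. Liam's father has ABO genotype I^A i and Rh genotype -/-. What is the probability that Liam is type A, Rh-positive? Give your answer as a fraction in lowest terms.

Liam's mother's ABO genotype from I^A I^B × I^B I^B: 1/2 I^A I^B, 1/2 I^B I^B.
Crossing each possibility with the father I^A i and summing P(type A): 1/2·1/2 + 1/2·0 = 1/4.
Similarly for Rh via the mother's Rh distribution: P(Rh+) = 3/4.
Independent loci: 1/4 × 3/4 = 3/16.

3/16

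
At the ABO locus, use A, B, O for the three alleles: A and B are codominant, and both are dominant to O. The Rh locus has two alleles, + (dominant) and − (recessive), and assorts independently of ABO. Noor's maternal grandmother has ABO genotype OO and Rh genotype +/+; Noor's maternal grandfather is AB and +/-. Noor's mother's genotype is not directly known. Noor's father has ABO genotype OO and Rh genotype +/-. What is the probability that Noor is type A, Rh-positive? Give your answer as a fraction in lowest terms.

Noor's mother's ABO genotype from OO × AB: 1/2 AO, 1/2 BO.
Crossing each possibility with the father OO and summing P(type A): 1/2·1/2 + 1/2·0 = 1/4.
Similarly for Rh via the mother's Rh distribution: P(Rh+) = 7/8.
Independent loci: 1/4 × 7/8 = 7/32.

7/32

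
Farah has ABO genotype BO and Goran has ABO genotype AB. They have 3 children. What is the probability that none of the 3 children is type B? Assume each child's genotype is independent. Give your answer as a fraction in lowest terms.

1/8

ABO cross BO × AB → 1/4 A, 1/2 B, 1/4 AB.
So P(type B) = 1/2 per child.
P(not type B) = 1/2 for one child; (1/2)^3 = 1/8.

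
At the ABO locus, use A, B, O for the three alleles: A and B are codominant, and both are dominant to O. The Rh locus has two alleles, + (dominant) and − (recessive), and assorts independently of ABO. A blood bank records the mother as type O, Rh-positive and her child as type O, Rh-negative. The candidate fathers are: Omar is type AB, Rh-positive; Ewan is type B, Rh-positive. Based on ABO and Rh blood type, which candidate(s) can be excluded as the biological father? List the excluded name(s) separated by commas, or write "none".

Omar

A candidate is excluded only if no genotype consistent with his phenotype could produce a type O, Rh-negative child with a type O, Rh-positive mother.
Omar (type AB, Rh+): no genotype consistent with that phenotype can produce a type-O Rh- child with a type-O mother.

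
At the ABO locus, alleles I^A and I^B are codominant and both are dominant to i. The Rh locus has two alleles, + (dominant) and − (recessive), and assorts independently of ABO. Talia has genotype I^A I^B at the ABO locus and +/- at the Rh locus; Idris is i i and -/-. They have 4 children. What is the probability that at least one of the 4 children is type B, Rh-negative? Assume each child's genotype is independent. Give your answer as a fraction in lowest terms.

ABO cross I^A I^B × i i → 1/2 A, 1/2 B.
Rh cross +/- × -/- → 1/2 Rh+, 1/2 Rh-; so P(type B, Rh-negative) = 1/2 × 1/2 = 1/4 per child.
P(none) = (3/4)^4 = 81/256; P(at least one) = 1 − 81/256 = 175/256.

175/256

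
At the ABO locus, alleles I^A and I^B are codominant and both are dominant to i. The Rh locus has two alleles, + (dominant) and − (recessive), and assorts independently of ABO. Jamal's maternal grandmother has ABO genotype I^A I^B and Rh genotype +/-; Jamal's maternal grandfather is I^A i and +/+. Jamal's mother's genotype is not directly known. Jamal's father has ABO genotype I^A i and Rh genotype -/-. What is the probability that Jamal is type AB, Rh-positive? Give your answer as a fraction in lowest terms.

3/32

Jamal's mother's ABO genotype from I^A I^B × I^A i: 1/4 I^A I^A, 1/4 I^A I^B, 1/4 I^A i, 1/4 I^B i.
Crossing each possibility with the father I^A i and summing P(type AB): 1/4·0 + 1/4·1/4 + 1/4·0 + 1/4·1/4 = 1/8.
Similarly for Rh via the mother's Rh distribution: P(Rh+) = 3/4.
Independent loci: 1/8 × 3/4 = 3/32.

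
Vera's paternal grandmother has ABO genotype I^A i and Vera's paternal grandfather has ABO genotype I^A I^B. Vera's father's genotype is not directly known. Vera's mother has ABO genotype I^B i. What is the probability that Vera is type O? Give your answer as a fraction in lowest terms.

Vera's father's ABO genotype from I^A i × I^A I^B: 1/4 I^A I^A, 1/4 I^A I^B, 1/4 I^A i, 1/4 I^B i.
Crossing each possibility with the mother I^B i and summing P(type O): 1/4·0 + 1/4·0 + 1/4·1/4 + 1/4·1/4 = 1/8.

1/8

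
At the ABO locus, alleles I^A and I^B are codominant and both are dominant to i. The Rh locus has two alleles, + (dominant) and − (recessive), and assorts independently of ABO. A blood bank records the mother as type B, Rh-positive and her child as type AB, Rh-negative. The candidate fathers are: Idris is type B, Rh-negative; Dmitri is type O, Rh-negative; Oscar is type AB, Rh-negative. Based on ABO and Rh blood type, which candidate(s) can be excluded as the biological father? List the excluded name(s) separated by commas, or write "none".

A candidate is excluded only if no genotype consistent with his phenotype could produce a type AB, Rh-negative child with a type B, Rh-positive mother.
Idris (type B, Rh-): no genotype consistent with that phenotype can produce a type-AB Rh- child with a type-B mother.
Dmitri (type O, Rh-): no genotype consistent with that phenotype can produce a type-AB Rh- child with a type-B mother.

Idris, Dmitri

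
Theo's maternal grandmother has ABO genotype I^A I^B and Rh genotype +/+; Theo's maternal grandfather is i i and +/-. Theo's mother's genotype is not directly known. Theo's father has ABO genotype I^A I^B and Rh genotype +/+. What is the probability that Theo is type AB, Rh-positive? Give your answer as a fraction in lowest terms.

Theo's mother's ABO genotype from I^A I^B × i i: 1/2 I^A i, 1/2 I^B i.
Crossing each possibility with the father I^A I^B and summing P(type AB): 1/2·1/4 + 1/2·1/4 = 1/4.
Similarly for Rh via the mother's Rh distribution: P(Rh+) = 1.
Independent loci: 1/4 × 1 = 1/4.

1/4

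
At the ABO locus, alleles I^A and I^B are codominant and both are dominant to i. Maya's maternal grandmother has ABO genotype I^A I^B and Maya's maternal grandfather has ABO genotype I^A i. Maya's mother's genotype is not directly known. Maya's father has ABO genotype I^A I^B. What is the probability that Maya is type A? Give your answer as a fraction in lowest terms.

3/8

Maya's mother's ABO genotype from I^A I^B × I^A i: 1/4 I^A I^A, 1/4 I^A I^B, 1/4 I^A i, 1/4 I^B i.
Crossing each possibility with the father I^A I^B and summing P(type A): 1/4·1/2 + 1/4·1/4 + 1/4·1/2 + 1/4·1/4 = 3/8.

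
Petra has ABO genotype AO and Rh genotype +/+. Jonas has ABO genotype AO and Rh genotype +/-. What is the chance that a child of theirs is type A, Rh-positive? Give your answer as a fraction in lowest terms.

3/4

ABO cross AO × AO → offspring phenotypes: 1/4 O, 3/4 A.
Rh cross +/+ × +/- → 1 Rh+.
Independent loci: P(type A, Rh-positive) = 3/4 × 1 = 3/4.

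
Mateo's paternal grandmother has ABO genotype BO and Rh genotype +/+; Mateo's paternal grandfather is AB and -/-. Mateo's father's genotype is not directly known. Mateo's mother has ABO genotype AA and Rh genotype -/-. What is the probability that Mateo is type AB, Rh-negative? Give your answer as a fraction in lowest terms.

Mateo's father's ABO genotype from BO × AB: 1/4 AB, 1/4 AO, 1/4 BB, 1/4 BO.
Crossing each possibility with the mother AA and summing P(type AB): 1/4·1/2 + 1/4·0 + 1/4·1 + 1/4·1/2 = 1/2.
Similarly for Rh via the father's Rh distribution: P(Rh-) = 1/2.
Independent loci: 1/2 × 1/2 = 1/4.

1/4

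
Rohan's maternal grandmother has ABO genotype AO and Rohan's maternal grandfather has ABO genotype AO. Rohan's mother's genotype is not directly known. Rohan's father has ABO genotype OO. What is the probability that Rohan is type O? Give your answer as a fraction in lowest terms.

Rohan's mother's ABO genotype from AO × AO: 1/4 AA, 1/2 AO, 1/4 OO.
Crossing each possibility with the father OO and summing P(type O): 1/4·0 + 1/2·1/2 + 1/4·1 = 1/2.

1/2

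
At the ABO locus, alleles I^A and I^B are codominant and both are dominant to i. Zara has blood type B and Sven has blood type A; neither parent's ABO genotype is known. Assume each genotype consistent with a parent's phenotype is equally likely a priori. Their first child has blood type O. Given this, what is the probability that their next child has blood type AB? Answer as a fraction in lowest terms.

Possible genotypes: Zara ∈ {I^B I^B, I^B i}; Sven ∈ {I^A I^A, I^A i}.
Weight each parental genotype pair by prior × P(type-O child):
  I^B i × I^A i: posterior weight 1; P(next child type AB) = 1/4.
Weighted sum = 1/4.

1/4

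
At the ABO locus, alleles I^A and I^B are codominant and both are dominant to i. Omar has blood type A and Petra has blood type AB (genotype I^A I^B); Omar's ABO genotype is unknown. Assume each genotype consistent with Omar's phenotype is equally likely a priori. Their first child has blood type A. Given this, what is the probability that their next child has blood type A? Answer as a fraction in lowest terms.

Possible genotypes: Omar ∈ {I^A I^A, I^A i}; Petra ∈ {I^A I^B}.
Weight each parental genotype pair by prior × P(type-A child):
  I^A I^A × I^A I^B: posterior weight 1/2; P(next child type A) = 1/2.
  I^A i × I^A I^B: posterior weight 1/2; P(next child type A) = 1/2.
Weighted sum = 1/2.

1/2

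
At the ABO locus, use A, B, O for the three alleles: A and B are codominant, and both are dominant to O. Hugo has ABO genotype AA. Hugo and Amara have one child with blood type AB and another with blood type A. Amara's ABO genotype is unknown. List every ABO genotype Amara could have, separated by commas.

AB, BO

For each candidate genotype of Amara, check whether crossing it with AA can produce every observed child phenotype.
  AA → possible child types {A} ✗
  AB → possible child types {A, AB} ✓
  AO → possible child types {A} ✗
  BB → possible child types {AB} ✗
  BO → possible child types {A, AB} ✓
  OO → possible child types {A} ✗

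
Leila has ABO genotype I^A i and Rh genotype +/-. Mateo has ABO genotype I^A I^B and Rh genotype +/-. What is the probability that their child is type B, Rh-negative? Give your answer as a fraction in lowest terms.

1/16

ABO cross I^A i × I^A I^B → offspring phenotypes: 1/2 A, 1/4 B, 1/4 AB.
Rh cross +/- × +/- → 3/4 Rh+, 1/4 Rh-.
Independent loci: P(type B, Rh-negative) = 1/4 × 1/4 = 1/16.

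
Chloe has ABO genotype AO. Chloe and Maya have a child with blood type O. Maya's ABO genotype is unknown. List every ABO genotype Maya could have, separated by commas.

AO, BO, OO

For each candidate genotype of Maya, check whether crossing it with AO can produce every observed child phenotype.
  AA → possible child types {A} ✗
  AB → possible child types {A, B, AB} ✗
  AO → possible child types {O, A} ✓
  BB → possible child types {B, AB} ✗
  BO → possible child types {O, A, B, AB} ✓
  OO → possible child types {O, A} ✓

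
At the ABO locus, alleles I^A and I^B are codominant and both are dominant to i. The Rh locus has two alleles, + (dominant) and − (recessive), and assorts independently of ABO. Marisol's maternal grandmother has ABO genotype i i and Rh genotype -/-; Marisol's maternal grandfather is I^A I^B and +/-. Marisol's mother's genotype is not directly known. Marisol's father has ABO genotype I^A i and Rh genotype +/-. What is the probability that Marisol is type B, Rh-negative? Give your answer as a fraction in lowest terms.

3/64

Marisol's mother's ABO genotype from i i × I^A I^B: 1/2 I^A i, 1/2 I^B i.
Crossing each possibility with the father I^A i and summing P(type B): 1/2·0 + 1/2·1/4 = 1/8.
Similarly for Rh via the mother's Rh distribution: P(Rh-) = 3/8.
Independent loci: 1/8 × 3/8 = 3/64.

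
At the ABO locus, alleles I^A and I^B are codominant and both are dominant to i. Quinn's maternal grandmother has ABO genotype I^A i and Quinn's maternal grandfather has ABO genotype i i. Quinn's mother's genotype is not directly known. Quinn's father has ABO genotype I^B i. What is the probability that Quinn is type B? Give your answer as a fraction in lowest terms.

Quinn's mother's ABO genotype from I^A i × i i: 1/2 I^A i, 1/2 i i.
Crossing each possibility with the father I^B i and summing P(type B): 1/2·1/4 + 1/2·1/2 = 3/8.

3/8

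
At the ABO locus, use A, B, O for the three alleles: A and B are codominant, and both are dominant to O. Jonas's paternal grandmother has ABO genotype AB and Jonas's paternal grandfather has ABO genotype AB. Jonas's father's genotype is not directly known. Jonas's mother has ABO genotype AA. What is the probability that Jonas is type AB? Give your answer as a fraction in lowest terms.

1/2

Jonas's father's ABO genotype from AB × AB: 1/4 AA, 1/2 AB, 1/4 BB.
Crossing each possibility with the mother AA and summing P(type AB): 1/4·0 + 1/2·1/2 + 1/4·1 = 1/2.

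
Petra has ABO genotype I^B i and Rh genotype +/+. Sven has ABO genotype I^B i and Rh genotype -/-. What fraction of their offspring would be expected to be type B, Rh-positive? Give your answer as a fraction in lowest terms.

3/4

ABO cross I^B i × I^B i → offspring phenotypes: 1/4 O, 3/4 B.
Rh cross +/+ × -/- → 1 Rh+.
Independent loci: P(type B, Rh-positive) = 3/4 × 1 = 3/4.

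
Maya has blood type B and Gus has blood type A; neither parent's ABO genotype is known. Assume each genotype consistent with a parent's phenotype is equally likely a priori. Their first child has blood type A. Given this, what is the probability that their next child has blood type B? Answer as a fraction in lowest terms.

1/12

Possible genotypes: Maya ∈ {BB, BO}; Gus ∈ {AA, AO}.
Weight each parental genotype pair by prior × P(type-A child):
  BO × AA: posterior weight 2/3; P(next child type B) = 0.
  BO × AO: posterior weight 1/3; P(next child type B) = 1/4.
Weighted sum = 1/12.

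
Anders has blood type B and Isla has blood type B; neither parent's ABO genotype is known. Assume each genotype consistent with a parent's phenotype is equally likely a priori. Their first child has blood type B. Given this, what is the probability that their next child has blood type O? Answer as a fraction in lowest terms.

Possible genotypes: Anders ∈ {I^B I^B, I^B i}; Isla ∈ {I^B I^B, I^B i}.
Weight each parental genotype pair by prior × P(type-B child):
  I^B I^B × I^B I^B: posterior weight 4/15; P(next child type O) = 0.
  I^B I^B × I^B i: posterior weight 4/15; P(next child type O) = 0.
  I^B i × I^B I^B: posterior weight 4/15; P(next child type O) = 0.
  I^B i × I^B i: posterior weight 1/5; P(next child type O) = 1/4.
Weighted sum = 1/20.

1/20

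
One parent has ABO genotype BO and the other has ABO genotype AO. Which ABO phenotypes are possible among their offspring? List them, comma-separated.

O, A, B, AB

Gametes from BO × AO give offspring ABO genotypes AB, AO, BO, OO, i.e. phenotypes O, A, B, AB.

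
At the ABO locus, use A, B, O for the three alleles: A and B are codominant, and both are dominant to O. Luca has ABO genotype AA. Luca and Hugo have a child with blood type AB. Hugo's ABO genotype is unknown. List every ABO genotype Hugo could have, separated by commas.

For each candidate genotype of Hugo, check whether crossing it with AA can produce every observed child phenotype.
  AA → possible child types {A} ✗
  AB → possible child types {A, AB} ✓
  AO → possible child types {A} ✗
  BB → possible child types {AB} ✓
  BO → possible child types {A, AB} ✓
  OO → possible child types {A} ✗

AB, BB, BO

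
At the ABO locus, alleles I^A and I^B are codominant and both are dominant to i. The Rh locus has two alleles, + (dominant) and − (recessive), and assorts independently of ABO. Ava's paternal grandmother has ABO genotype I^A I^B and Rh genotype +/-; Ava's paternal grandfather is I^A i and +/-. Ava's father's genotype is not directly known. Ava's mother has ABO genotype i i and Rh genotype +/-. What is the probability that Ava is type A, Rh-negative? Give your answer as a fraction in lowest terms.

1/8

Ava's father's ABO genotype from I^A I^B × I^A i: 1/4 I^A I^A, 1/4 I^A I^B, 1/4 I^A i, 1/4 I^B i.
Crossing each possibility with the mother i i and summing P(type A): 1/4·1 + 1/4·1/2 + 1/4·1/2 + 1/4·0 = 1/2.
Similarly for Rh via the father's Rh distribution: P(Rh-) = 1/4.
Independent loci: 1/2 × 1/4 = 1/8.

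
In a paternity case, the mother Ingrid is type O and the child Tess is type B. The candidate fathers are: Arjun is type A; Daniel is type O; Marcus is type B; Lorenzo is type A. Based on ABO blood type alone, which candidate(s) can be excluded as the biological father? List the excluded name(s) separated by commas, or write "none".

Arjun, Daniel, Lorenzo

A candidate is excluded only if no genotype consistent with his phenotype could produce a type B child with a type O mother.
Arjun (type A): no genotype consistent with that phenotype can produce a type-B child with a type-O mother.
Daniel (type O): no genotype consistent with that phenotype can produce a type-B child with a type-O mother.
Lorenzo (type A): no genotype consistent with that phenotype can produce a type-B child with a type-O mother.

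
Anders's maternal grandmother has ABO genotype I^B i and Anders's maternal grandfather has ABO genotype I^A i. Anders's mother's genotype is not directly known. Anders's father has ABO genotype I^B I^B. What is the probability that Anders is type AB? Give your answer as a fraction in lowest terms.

1/4

Anders's mother's ABO genotype from I^B i × I^A i: 1/4 I^A I^B, 1/4 I^A i, 1/4 I^B i, 1/4 i i.
Crossing each possibility with the father I^B I^B and summing P(type AB): 1/4·1/2 + 1/4·1/2 + 1/4·0 + 1/4·0 = 1/4.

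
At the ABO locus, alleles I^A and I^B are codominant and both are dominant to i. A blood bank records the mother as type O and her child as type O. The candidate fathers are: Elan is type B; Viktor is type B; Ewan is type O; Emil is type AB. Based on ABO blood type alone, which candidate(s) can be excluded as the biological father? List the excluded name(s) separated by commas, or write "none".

Emil

A candidate is excluded only if no genotype consistent with his phenotype could produce a type O child with a type O mother.
Emil (type AB): no genotype consistent with that phenotype can produce a type-O child with a type-O mother.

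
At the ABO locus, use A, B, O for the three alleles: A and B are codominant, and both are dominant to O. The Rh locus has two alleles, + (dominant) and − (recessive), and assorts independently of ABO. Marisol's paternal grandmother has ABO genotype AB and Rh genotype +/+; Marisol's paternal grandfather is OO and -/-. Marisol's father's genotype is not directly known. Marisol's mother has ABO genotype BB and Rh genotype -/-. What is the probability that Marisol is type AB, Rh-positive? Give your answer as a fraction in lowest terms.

Marisol's father's ABO genotype from AB × OO: 1/2 AO, 1/2 BO.
Crossing each possibility with the mother BB and summing P(type AB): 1/2·1/2 + 1/2·0 = 1/4.
Similarly for Rh via the father's Rh distribution: P(Rh+) = 1/2.
Independent loci: 1/4 × 1/2 = 1/8.

1/8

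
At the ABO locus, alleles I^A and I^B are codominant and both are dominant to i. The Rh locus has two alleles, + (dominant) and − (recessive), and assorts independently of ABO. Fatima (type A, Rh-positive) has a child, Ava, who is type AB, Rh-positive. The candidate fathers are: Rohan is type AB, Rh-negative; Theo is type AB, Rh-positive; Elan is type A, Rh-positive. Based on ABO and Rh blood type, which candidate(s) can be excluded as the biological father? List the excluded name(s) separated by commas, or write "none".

A candidate is excluded only if no genotype consistent with his phenotype could produce a type AB, Rh-positive child with a type A, Rh-positive mother.
Elan (type A, Rh+): no genotype consistent with that phenotype can produce a type-AB Rh+ child with a type-A mother.

Elan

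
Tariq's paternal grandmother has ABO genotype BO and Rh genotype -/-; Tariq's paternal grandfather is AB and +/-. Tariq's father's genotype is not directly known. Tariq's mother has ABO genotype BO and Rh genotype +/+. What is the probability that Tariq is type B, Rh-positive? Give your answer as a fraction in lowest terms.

5/8

Tariq's father's ABO genotype from BO × AB: 1/4 AB, 1/4 AO, 1/4 BB, 1/4 BO.
Crossing each possibility with the mother BO and summing P(type B): 1/4·1/2 + 1/4·1/4 + 1/4·1 + 1/4·3/4 = 5/8.
Similarly for Rh via the father's Rh distribution: P(Rh+) = 1.
Independent loci: 5/8 × 1 = 5/8.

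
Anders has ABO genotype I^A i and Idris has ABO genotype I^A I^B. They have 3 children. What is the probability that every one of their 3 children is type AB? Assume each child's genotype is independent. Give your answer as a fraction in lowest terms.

1/64

ABO cross I^A i × I^A I^B → 1/2 A, 1/4 B, 1/4 AB.
So P(type AB) = 1/4 per child.
All 3 independent: (1/4)^3 = 1/64.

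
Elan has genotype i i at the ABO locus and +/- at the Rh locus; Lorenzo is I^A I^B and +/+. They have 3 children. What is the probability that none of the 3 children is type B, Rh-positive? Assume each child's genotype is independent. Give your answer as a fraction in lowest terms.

ABO cross i i × I^A I^B → 1/2 A, 1/2 B.
Rh cross +/- × +/+ → 1 Rh+; so P(type B, Rh-positive) = 1/2 × 1 = 1/2 per child.
P(not type B, Rh-positive) = 1/2 for one child; (1/2)^3 = 1/8.

1/8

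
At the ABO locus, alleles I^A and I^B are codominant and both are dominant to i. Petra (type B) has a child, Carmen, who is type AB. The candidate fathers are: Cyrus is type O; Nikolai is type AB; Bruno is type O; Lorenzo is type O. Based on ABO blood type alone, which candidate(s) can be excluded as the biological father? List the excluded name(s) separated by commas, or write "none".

Cyrus, Bruno, Lorenzo

A candidate is excluded only if no genotype consistent with his phenotype could produce a type AB child with a type B mother.
Cyrus (type O): no genotype consistent with that phenotype can produce a type-AB child with a type-B mother.
Bruno (type O): no genotype consistent with that phenotype can produce a type-AB child with a type-B mother.
Lorenzo (type O): no genotype consistent with that phenotype can produce a type-AB child with a type-B mother.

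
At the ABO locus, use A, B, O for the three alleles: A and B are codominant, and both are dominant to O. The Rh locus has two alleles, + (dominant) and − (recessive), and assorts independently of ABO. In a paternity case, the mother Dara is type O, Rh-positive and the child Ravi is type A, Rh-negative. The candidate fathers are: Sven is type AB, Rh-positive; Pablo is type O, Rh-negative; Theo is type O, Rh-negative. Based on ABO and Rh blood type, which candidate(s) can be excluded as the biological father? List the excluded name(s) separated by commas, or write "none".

Pablo, Theo

A candidate is excluded only if no genotype consistent with his phenotype could produce a type A, Rh-negative child with a type O, Rh-positive mother.
Pablo (type O, Rh-): no genotype consistent with that phenotype can produce a type-A Rh- child with a type-O mother.
Theo (type O, Rh-): no genotype consistent with that phenotype can produce a type-A Rh- child with a type-O mother.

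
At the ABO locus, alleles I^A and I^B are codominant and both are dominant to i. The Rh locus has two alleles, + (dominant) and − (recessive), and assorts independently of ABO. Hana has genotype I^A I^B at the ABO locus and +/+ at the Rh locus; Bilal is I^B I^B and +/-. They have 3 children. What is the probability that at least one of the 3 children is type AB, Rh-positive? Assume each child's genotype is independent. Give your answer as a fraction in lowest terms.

ABO cross I^A I^B × I^B I^B → 1/2 B, 1/2 AB.
Rh cross +/+ × +/- → 1 Rh+; so P(type AB, Rh-positive) = 1/2 × 1 = 1/2 per child.
P(none) = (1/2)^3 = 1/8; P(at least one) = 1 − 1/8 = 7/8.

7/8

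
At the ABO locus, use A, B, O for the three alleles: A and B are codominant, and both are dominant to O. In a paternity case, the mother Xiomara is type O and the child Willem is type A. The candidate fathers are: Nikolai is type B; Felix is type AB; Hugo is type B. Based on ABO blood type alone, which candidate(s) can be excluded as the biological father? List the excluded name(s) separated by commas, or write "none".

A candidate is excluded only if no genotype consistent with his phenotype could produce a type A child with a type O mother.
Nikolai (type B): no genotype consistent with that phenotype can produce a type-A child with a type-O mother.
Hugo (type B): no genotype consistent with that phenotype can produce a type-A child with a type-O mother.

Nikolai, Hugo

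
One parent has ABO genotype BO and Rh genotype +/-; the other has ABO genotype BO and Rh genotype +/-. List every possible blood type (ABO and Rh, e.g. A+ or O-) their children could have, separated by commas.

O+, O-, B+, B-

Gametes from BO × BO give offspring ABO genotypes BB, BO, OO, i.e. phenotypes O, B.
Rh cross +/- × +/- → phenotypes Rh+, Rh-.
Combining independently: O+, O-, B+, B-.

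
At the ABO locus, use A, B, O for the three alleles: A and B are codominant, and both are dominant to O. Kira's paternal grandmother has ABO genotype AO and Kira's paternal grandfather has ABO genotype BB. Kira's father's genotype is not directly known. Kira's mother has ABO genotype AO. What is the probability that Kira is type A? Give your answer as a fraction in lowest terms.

3/8

Kira's father's ABO genotype from AO × BB: 1/2 AB, 1/2 BO.
Crossing each possibility with the mother AO and summing P(type A): 1/2·1/2 + 1/2·1/4 = 3/8.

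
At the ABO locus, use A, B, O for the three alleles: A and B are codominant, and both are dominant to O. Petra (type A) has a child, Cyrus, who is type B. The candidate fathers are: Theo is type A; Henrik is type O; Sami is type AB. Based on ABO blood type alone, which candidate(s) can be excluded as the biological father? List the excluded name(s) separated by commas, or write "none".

A candidate is excluded only if no genotype consistent with his phenotype could produce a type B child with a type A mother.
Theo (type A): no genotype consistent with that phenotype can produce a type-B child with a type-A mother.
Henrik (type O): no genotype consistent with that phenotype can produce a type-B child with a type-A mother.

Theo, Henrik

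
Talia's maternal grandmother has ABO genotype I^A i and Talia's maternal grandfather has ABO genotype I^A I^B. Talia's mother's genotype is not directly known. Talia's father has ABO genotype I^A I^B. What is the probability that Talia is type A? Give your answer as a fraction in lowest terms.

Talia's mother's ABO genotype from I^A i × I^A I^B: 1/4 I^A I^A, 1/4 I^A I^B, 1/4 I^A i, 1/4 I^B i.
Crossing each possibility with the father I^A I^B and summing P(type A): 1/4·1/2 + 1/4·1/4 + 1/4·1/2 + 1/4·1/4 = 3/8.

3/8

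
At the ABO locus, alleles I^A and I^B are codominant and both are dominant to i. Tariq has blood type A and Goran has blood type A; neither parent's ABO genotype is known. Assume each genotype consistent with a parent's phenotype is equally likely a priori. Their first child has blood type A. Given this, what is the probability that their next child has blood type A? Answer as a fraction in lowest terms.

19/20

Possible genotypes: Tariq ∈ {I^A I^A, I^A i}; Goran ∈ {I^A I^A, I^A i}.
Weight each parental genotype pair by prior × P(type-A child):
  I^A I^A × I^A I^A: posterior weight 4/15; P(next child type A) = 1.
  I^A I^A × I^A i: posterior weight 4/15; P(next child type A) = 1.
  I^A i × I^A I^A: posterior weight 4/15; P(next child type A) = 1.
  I^A i × I^A i: posterior weight 1/5; P(next child type A) = 3/4.
Weighted sum = 19/20.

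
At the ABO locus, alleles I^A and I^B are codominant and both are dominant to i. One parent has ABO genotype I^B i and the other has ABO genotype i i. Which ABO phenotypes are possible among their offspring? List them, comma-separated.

O, B

Gametes from I^B i × i i give offspring ABO genotypes I^B i, i i, i.e. phenotypes O, B.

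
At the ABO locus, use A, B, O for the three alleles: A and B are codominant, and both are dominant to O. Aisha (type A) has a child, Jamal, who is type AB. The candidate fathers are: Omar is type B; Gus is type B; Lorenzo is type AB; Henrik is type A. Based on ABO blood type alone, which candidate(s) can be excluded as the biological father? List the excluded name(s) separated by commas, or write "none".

A candidate is excluded only if no genotype consistent with his phenotype could produce a type AB child with a type A mother.
Henrik (type A): no genotype consistent with that phenotype can produce a type-AB child with a type-A mother.

Henrik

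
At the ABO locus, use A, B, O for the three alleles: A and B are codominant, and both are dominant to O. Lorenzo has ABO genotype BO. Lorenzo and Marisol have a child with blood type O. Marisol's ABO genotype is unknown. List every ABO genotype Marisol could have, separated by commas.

For each candidate genotype of Marisol, check whether crossing it with BO can produce every observed child phenotype.
  AA → possible child types {A, AB} ✗
  AB → possible child types {A, B, AB} ✗
  AO → possible child types {O, A, B, AB} ✓
  BB → possible child types {B} ✗
  BO → possible child types {O, B} ✓
  OO → possible child types {O, B} ✓

AO, BO, OO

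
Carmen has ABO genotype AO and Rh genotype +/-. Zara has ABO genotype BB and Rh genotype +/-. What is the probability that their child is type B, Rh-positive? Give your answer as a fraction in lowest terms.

ABO cross AO × BB → offspring phenotypes: 1/2 B, 1/2 AB.
Rh cross +/- × +/- → 3/4 Rh+, 1/4 Rh-.
Independent loci: P(type B, Rh-positive) = 1/2 × 3/4 = 3/8.

3/8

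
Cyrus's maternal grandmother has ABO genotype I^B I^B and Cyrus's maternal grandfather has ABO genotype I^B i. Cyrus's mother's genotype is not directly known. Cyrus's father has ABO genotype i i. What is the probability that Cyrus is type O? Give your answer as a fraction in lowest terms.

1/4

Cyrus's mother's ABO genotype from I^B I^B × I^B i: 1/2 I^B I^B, 1/2 I^B i.
Crossing each possibility with the father i i and summing P(type O): 1/2·0 + 1/2·1/2 = 1/4.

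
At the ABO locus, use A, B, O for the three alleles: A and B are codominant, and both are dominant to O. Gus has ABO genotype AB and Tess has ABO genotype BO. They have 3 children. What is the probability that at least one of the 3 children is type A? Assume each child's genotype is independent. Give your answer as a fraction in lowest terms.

37/64

ABO cross AB × BO → 1/4 A, 1/2 B, 1/4 AB.
So P(type A) = 1/4 per child.
P(none) = (3/4)^3 = 27/64; P(at least one) = 1 − 27/64 = 37/64.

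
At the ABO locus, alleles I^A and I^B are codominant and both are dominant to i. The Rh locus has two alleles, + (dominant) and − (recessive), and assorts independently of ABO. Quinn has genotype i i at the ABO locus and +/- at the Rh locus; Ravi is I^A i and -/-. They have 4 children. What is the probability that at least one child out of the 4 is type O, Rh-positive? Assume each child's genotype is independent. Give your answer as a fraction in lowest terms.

ABO cross i i × I^A i → 1/2 O, 1/2 A.
Rh cross +/- × -/- → 1/2 Rh+, 1/2 Rh-; so P(type O, Rh-positive) = 1/2 × 1/2 = 1/4 per child.
P(none) = (3/4)^4 = 81/256; P(at least one) = 1 − 81/256 = 175/256.

175/256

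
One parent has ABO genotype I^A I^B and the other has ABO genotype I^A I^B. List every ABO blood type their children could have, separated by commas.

Gametes from I^A I^B × I^A I^B give offspring ABO genotypes I^A I^A, I^A I^B, I^B I^B, i.e. phenotypes A, B, AB.

A, B, AB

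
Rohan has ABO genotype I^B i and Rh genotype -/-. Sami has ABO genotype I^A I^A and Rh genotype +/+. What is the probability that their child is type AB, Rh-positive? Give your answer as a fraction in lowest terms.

1/2

ABO cross I^B i × I^A I^A → offspring phenotypes: 1/2 A, 1/2 AB.
Rh cross -/- × +/+ → 1 Rh+.
Independent loci: P(type AB, Rh-positive) = 1/2 × 1 = 1/2.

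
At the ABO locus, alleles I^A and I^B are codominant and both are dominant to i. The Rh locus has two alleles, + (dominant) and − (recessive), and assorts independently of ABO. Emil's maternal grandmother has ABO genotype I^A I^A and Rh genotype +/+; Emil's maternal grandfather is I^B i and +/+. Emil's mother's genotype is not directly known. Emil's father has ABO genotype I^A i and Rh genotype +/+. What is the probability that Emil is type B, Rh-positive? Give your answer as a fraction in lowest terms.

Emil's mother's ABO genotype from I^A I^A × I^B i: 1/2 I^A I^B, 1/2 I^A i.
Crossing each possibility with the father I^A i and summing P(type B): 1/2·1/4 + 1/2·0 = 1/8.
Similarly for Rh via the mother's Rh distribution: P(Rh+) = 1.
Independent loci: 1/8 × 1 = 1/8.

1/8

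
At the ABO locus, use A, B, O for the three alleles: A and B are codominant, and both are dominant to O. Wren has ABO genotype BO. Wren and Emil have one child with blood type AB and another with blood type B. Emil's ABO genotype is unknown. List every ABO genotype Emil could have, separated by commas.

For each candidate genotype of Emil, check whether crossing it with BO can produce every observed child phenotype.
  AA → possible child types {A, AB} ✗
  AB → possible child types {A, B, AB} ✓
  AO → possible child types {O, A, B, AB} ✓
  BB → possible child types {B} ✗
  BO → possible child types {O, B} ✗
  OO → possible child types {O, B} ✗

AB, AO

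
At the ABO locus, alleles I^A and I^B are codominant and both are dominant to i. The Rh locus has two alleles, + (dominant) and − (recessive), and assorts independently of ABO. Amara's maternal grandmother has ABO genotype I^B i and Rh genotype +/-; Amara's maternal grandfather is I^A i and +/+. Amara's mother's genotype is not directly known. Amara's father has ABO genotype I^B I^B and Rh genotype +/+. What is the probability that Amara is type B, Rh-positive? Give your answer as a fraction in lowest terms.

3/4

Amara's mother's ABO genotype from I^B i × I^A i: 1/4 I^A I^B, 1/4 I^A i, 1/4 I^B i, 1/4 i i.
Crossing each possibility with the father I^B I^B and summing P(type B): 1/4·1/2 + 1/4·1/2 + 1/4·1 + 1/4·1 = 3/4.
Similarly for Rh via the mother's Rh distribution: P(Rh+) = 1.
Independent loci: 3/4 × 1 = 3/4.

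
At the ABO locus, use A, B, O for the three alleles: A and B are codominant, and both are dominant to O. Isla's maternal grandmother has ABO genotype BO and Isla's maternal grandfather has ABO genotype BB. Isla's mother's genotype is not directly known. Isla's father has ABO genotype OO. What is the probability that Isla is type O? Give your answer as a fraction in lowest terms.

Isla's mother's ABO genotype from BO × BB: 1/2 BB, 1/2 BO.
Crossing each possibility with the father OO and summing P(type O): 1/2·0 + 1/2·1/2 = 1/4.

1/4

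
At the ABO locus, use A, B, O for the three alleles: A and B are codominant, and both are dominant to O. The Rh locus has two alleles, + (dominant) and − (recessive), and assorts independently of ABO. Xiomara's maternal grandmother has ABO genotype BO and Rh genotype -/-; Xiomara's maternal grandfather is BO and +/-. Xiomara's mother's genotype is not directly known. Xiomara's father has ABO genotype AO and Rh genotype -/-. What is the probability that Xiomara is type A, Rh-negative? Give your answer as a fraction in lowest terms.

Xiomara's mother's ABO genotype from BO × BO: 1/4 BB, 1/2 BO, 1/4 OO.
Crossing each possibility with the father AO and summing P(type A): 1/4·0 + 1/2·1/4 + 1/4·1/2 = 1/4.
Similarly for Rh via the mother's Rh distribution: P(Rh-) = 3/4.
Independent loci: 1/4 × 3/4 = 3/16.

3/16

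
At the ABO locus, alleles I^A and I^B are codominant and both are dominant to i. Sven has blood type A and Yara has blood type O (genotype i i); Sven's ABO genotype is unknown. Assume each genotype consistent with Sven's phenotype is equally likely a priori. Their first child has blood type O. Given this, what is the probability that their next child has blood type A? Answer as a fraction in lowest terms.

1/2

Possible genotypes: Sven ∈ {I^A I^A, I^A i}; Yara ∈ {i i}.
Weight each parental genotype pair by prior × P(type-O child):
  I^A i × i i: posterior weight 1; P(next child type A) = 1/2.
Weighted sum = 1/2.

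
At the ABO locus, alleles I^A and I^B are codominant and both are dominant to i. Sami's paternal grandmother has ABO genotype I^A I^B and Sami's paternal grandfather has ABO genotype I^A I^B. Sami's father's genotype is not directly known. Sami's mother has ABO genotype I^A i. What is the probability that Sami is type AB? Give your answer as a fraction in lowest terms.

1/4

Sami's father's ABO genotype from I^A I^B × I^A I^B: 1/4 I^A I^A, 1/2 I^A I^B, 1/4 I^B I^B.
Crossing each possibility with the mother I^A i and summing P(type AB): 1/4·0 + 1/2·1/4 + 1/4·1/2 = 1/4.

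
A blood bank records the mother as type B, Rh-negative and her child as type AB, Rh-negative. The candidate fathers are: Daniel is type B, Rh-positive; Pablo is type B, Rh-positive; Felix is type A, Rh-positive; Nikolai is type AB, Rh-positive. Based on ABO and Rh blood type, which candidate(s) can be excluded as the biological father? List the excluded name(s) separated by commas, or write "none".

Daniel, Pablo

A candidate is excluded only if no genotype consistent with his phenotype could produce a type AB, Rh-negative child with a type B, Rh-negative mother.
Daniel (type B, Rh+): no genotype consistent with that phenotype can produce a type-AB Rh- child with a type-B mother.
Pablo (type B, Rh+): no genotype consistent with that phenotype can produce a type-AB Rh- child with a type-B mother.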